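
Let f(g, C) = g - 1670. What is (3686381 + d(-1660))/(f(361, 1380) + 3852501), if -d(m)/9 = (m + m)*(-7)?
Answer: 3477221/3851192 ≈ 0.90289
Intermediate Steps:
f(g, C) = -1670 + g
d(m) = 126*m (d(m) = -9*(m + m)*(-7) = -9*2*m*(-7) = -(-126)*m = 126*m)
(3686381 + d(-1660))/(f(361, 1380) + 3852501) = (3686381 + 126*(-1660))/((-1670 + 361) + 3852501) = (3686381 - 209160)/(-1309 + 3852501) = 3477221/3851192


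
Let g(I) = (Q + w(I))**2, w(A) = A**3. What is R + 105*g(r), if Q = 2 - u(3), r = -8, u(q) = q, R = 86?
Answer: 27632831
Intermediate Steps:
Q = -1 (Q = 2 - 1*3 = 2 - 3 = -1)
g(I) = (-1 + I**3)**2
R + 105*g(r) = 86 + 105*(-1 + (-8)**3)**2 = 86 + 105*(-1 - 512)**2 = 86 + 105*(-513)**2 = 86 + 105*263169 = 86 + 27632745 = 27632831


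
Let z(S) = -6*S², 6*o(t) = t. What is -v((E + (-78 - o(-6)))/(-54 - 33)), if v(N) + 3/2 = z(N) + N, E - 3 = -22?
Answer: 12955/1682 ≈ 7.7021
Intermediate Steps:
E = -19 (E = 3 - 22 = -19)
o(t) = t/6
v(N) = -3/2 + N - 6*N² (v(N) = -3/2 + (-6*N² + N) = -3/2 + (N - 6*N²) = -3/2 + N - 6*N²)
-v((E + (-78 - o(-6)))/(-54 - 33)) = -(-3/2 + (-19 + (-78 - (-6)/6))/(-54 - 33) - 6*(-19 + (-78 - (-6)/6))²/(-54 - 33)²) = -(-3/2 + (-19 + (-78 - 1*(-1)))/(-87) - 6*(-19 + (-78 - 1*(-1)))²/7569) = -(-3/2 + (-19 + (-78 + 1))*(-1/87) - 6*(-19 + (-78 + 1))²/7569) = -(-3/2 + (-19 - 77)*(-1/87) - 6*(-19 - 77)²/7569) = -(-3/2 - 96*(-1/87) - 6*(-96*(-1/87))²) = -(-3/2 + 32/29 - 6*(32/29)²) = -(-3/2 + 32/29 - 6*1024/841) = -(-3/2 + 32/29 - 6144/841) = -1*(-12955/1682) = 12955/1682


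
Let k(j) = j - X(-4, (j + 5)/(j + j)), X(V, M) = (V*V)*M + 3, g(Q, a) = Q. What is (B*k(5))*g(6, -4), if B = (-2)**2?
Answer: -336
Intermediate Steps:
X(V, M) = 3 + M*V**2 (X(V, M) = V**2*M + 3 = M*V**2 + 3 = 3 + M*V**2)
B = 4
k(j) = -3 + j - 8*(5 + j)/j (k(j) = j - (3 + ((j + 5)/(j + j))*(-4)**2) = j - (3 + ((5 + j)/((2*j)))*16) = j - (3 + ((5 + j)*(1/(2*j)))*16) = j - (3 + ((5 + j)/(2*j))*16) = j - (3 + 8*(5 + j)/j) = j + (-3 - 8*(5 + j)/j) = -3 + j - 8*(5 + j)/j)
(B*k(5))*g(6, -4) = (4*(-11 + 5 - 40/5))*6 = (4*(-11 + 5 - 40*1/5))*6 = (4*(-11 + 5 - 8))*6 = (4*(-14))*6 = -56*6 = -336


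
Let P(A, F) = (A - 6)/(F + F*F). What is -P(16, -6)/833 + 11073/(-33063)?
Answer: -9234830/27541479 ≈ -0.33531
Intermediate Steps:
P(A, F) = (-6 + A)/(F + F²)
-P(16, -6)/833 + 11073/(-33063) = -(-6 + 16)/((-6)*(1 - 6))/833 + 11073/(-33063) = -(-1)*10/(6*(-5))*(1/833) + 11073*(-1/33063) = -(-1)*(-1)*10/(6*5)*(1/833) - 3691/11021 = -1*⅓*(1/833) - 3691/11021 = -⅓*1/833 - 3691/11021 = -1/2499 - 3691/11021 = -9234830/27541479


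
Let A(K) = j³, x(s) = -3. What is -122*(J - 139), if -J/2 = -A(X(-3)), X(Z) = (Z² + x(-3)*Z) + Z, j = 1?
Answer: 16714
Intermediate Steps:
X(Z) = Z² - 2*Z (X(Z) = (Z² - 3*Z) + Z = Z² - 2*Z)
A(K) = 1 (A(K) = 1³ = 1)
J = 2 (J = -(-2) = -2*(-1) = 2)
-122*(J - 139) = -122*(2 - 139) = -122*(-137) = 16714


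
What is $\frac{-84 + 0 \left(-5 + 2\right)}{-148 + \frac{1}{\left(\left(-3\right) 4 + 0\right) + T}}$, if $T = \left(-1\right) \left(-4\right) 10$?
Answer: $\frac{784}{1381} \approx 0.5677$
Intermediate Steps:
$T = 40$ ($T = 4 \cdot 10 = 40$)
$\frac{-84 + 0 \left(-5 + 2\right)}{-148 + \frac{1}{\left(\left(-3\right) 4 + 0\right) + T}} = \frac{-84 + 0 \left(-5 + 2\right)}{-148 + \frac{1}{\left(\left(-3\right) 4 + 0\right) + 40}} = \frac{-84 + 0 \left(-3\right)}{-148 + \frac{1}{\left(-12 + 0\right) + 40}} = \frac{-84 + 0}{-148 + \frac{1}{-12 + 40}} = \frac{1}{-148 + \frac{1}{28}} \left(-84\right) = \frac{1}{- \frac{4143}{28}} \left(-84\right) = \left(- \frac{28}{4143}\right) \left(-84\right) = \frac{784}{1381}$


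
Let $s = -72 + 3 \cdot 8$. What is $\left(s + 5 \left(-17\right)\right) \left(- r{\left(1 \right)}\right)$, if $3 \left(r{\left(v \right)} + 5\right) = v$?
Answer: $- \frac{1862}{3} \approx -620.67$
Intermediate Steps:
$r{\left(v \right)} = -5 + \frac{v}{3}$
$s = -48$ ($s = -72 + 24 = -48$)
$\left(s + 5 \left(-17\right)\right) \left(- r{\left(1 \right)}\right) = \left(-48 + 5 \left(-17\right)\right) \left(- (-5 + \frac{1}{3} \cdot 1)\right) = \left(-48 - 85\right) \left(- (-5 + \frac{1}{3})\right) = - 133 \left(\left(-1\right) \left(- \frac{14}{3}\right)\right) = \left(-133\right) \frac{14}{3} = - \frac{1862}{3}$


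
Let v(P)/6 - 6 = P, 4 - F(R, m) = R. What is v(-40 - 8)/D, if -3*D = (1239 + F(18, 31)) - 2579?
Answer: -378/677 ≈ -0.55835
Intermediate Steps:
F(R, m) = 4 - R
v(P) = 36 + 6*P
D = 1354/3 (D = -((1239 + (4 - 1*18)) - 2579)/3 = -((1239 + (4 - 18)) - 2579)/3 = -((1239 - 14) - 2579)/3 = -(1225 - 2579)/3 = -1/3*(-1354) = 1354/3 ≈ 451.33)
v(-40 - 8)/D = (36 + 6*(-40 - 8))/(1354/3) = (36 + 6*(-48))*(3/1354) = (36 - 288)*(3/1354) = -252*3/1354 = -378/677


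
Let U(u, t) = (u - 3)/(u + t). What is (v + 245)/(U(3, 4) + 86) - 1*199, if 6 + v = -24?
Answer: -393/2 ≈ -196.50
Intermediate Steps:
v = -30 (v = -6 - 24 = -30)
U(u, t) = (-3 + u)/(t + u)
(v + 245)/(U(3, 4) + 86) - 1*199 = (-30 + 245)/((-3 + 3)/(4 + 3) + 86) - 1*199 = 215/(0/7 + 86) - 199 = 215/((1/7)*0 + 86) - 199 = 215/(0 + 86) - 199 = 215/86 - 199 = 215*(1/86) - 199 = 5/2 - 199 = -393/2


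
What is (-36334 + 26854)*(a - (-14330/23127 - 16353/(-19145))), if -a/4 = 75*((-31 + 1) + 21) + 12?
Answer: -742039216666568/29517761 ≈ -2.5139e+7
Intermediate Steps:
a = 2652 (a = -4*(75*((-31 + 1) + 21) + 12) = -4*(75*(-30 + 21) + 12) = -4*(75*(-9) + 12) = -4*(-675 + 12) = -4*(-663) = 2652)
(-36334 + 26854)*(a - (-14330/23127 - 16353/(-19145))) = (-36334 + 26854)*(2652 - (-14330/23127 - 16353/(-19145))) = -9480*(2652 - (-14330*1/23127 - 16353*(-1/19145))) = -9480*(2652 - (-14330/23127 + 16353/19145)) = -9480*(2652 - 1*103847981/442766415) = -9480*(2652 - 103847981/442766415) = -9480*1174112684599/442766415 = -742039216666568/29517761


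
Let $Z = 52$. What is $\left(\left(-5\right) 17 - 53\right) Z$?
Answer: $-7176$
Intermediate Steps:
$\left(\left(-5\right) 17 - 53\right) Z = \left(\left(-5\right) 17 - 53\right) 52 = \left(-85 - 53\right) 52 = \left(-138\right) 52 = -7176$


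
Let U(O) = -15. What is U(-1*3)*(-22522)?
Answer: 337830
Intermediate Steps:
U(-1*3)*(-22522) = -15*(-22522) = 337830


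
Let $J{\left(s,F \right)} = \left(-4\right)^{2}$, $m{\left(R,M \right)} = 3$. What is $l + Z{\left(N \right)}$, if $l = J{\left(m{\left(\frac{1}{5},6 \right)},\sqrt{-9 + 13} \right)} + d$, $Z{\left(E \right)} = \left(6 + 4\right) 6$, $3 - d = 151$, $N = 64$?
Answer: $-72$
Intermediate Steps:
$J{\left(s,F \right)} = 16$
$d = -148$ ($d = 3 - 151 = -148$)
$Z{\left(E \right)} = 60$ ($Z{\left(E \right)} = 10 \cdot 6 = 60$)
$l = -132$ ($l = 16 - 148 = -132$)
$l + Z{\left(N \right)} = -132 + 60 = -72$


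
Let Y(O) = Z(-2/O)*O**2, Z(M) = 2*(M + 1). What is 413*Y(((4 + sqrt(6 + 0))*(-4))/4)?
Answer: 24780 + 8260*sqrt(6) ≈ 45013.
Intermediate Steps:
Z(M) = 2 + 2*M (Z(M) = 2*(1 + M) = 2 + 2*M)
Y(O) = O**2*(2 - 4/O) (Y(O) = (2 + 2*(-2/O))*O**2 = (2 - 4/O)*O**2 = O**2*(2 - 4/O))
413*Y(((4 + sqrt(6 + 0))*(-4))/4) = 413*(2*(((4 + sqrt(6 + 0))*(-4))/4)*(-2 + ((4 + sqrt(6 + 0))*(-4))/4)) = 413*(2*(((4 + sqrt(6))*(-4))*(1/4))*(-2 + ((4 + sqrt(6))*(-4))*(1/4))) = 413*(2*((-16 - 4*sqrt(6))*(1/4))*(-2 + (-16 - 4*sqrt(6))*(1/4))) = 413*(2*(-4 - sqrt(6))*(-2 + (-4 - sqrt(6)))) = 413*(2*(-4 - sqrt(6))*(-6 - sqrt(6))) = 413*(2*(-6 - sqrt(6))*(-4 - sqrt(6))) = 826*(-6 - sqrt(6))*(-4 - sqrt(6))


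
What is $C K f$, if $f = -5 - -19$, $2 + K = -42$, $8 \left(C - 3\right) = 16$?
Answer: $-3080$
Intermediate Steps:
$C = 5$ ($C = 3 + \frac{1}{8} \cdot 16 = 3 + 2 = 5$)
$K = -44$ ($K = -2 - 42 = -44$)
$f = 14$ ($f = -5 + 19 = 14$)
$C K f = 5 \left(-44\right) 14 = \left(-220\right) 14 = -3080$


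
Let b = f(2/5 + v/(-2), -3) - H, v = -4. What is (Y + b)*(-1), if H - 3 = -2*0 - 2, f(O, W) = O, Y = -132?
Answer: 653/5 ≈ 130.60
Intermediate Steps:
H = 1 (H = 3 + (-2*0 - 2) = 3 + (0 - 2) = 3 - 2 = 1)
b = 7/5 (b = (2/5 - 4/(-2)) - 1*1 = (2*(1/5) - 4*(-1/2)) - 1 = (2/5 + 2) - 1 = 12/5 - 1 = 7/5 ≈ 1.4000)
(Y + b)*(-1) = (-132 + 7/5)*(-1) = -653/5*(-1) = 653/5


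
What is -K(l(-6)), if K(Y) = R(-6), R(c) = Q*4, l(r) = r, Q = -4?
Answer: 16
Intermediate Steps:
R(c) = -16 (R(c) = -4*4 = -16)
K(Y) = -16
-K(l(-6)) = -1*(-16) = 16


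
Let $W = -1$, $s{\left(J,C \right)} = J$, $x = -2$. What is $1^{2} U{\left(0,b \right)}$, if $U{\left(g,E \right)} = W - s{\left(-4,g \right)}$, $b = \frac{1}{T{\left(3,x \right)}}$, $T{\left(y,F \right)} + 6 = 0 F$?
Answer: $3$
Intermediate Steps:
$T{\left(y,F \right)} = -6$ ($T{\left(y,F \right)} = -6 + 0 F = -6 + 0 = -6$)
$b = - \frac{1}{6}$ ($b = \frac{1}{-6} = - \frac{1}{6} \approx -0.16667$)
$U{\left(g,E \right)} = 3$ ($U{\left(g,E \right)} = -1 - -4 = -1 + 4 = 3$)
$1^{2} U{\left(0,b \right)} = 1^{2} \cdot 3 = 1 \cdot 3 = 3$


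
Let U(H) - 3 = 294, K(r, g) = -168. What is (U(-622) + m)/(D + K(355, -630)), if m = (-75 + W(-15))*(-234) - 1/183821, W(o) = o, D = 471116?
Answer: 981466274/21642533077 ≈ 0.045349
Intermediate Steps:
U(H) = 297 (U(H) = 3 + 294 = 297)
m = 3871270259/183821 (m = (-75 - 15)*(-234) - 1/183821 = -90*(-234) - 1*1/183821 = 21060 - 1/183821 = 3871270259/183821 ≈ 21060.)
(U(-622) + m)/(D + K(355, -630)) = (297 + 3871270259/183821)/(471116 - 168) = (3925865096/183821)/470948 = (3925865096/183821)*(1/470948) = 981466274/21642533077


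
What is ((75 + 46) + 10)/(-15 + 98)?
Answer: 131/83 ≈ 1.5783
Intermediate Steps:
((75 + 46) + 10)/(-15 + 98) = (121 + 10)/83 = 131*(1/83) = 131/83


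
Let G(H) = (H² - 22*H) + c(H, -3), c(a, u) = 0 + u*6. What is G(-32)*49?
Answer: 83790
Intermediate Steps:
c(a, u) = 6*u (c(a, u) = 0 + 6*u = 6*u)
G(H) = -18 + H² - 22*H (G(H) = (H² - 22*H) + 6*(-3) = (H² - 22*H) - 18 = -18 + H² - 22*H)
G(-32)*49 = (-18 + (-32)² - 22*(-32))*49 = (-18 + 1024 + 704)*49 = 1710*49 = 83790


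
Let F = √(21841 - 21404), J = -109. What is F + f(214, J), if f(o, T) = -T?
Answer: 109 + √437 ≈ 129.90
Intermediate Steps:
F = √437 ≈ 20.905
F + f(214, J) = √437 - 1*(-109) = √437 + 109 = 109 + √437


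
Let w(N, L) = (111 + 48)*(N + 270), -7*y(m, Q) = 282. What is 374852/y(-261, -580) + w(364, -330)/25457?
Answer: -33384912128/3589437 ≈ -9300.9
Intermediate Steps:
y(m, Q) = -282/7 (y(m, Q) = -1/7*282 = -282/7)
w(N, L) = 42930 + 159*N (w(N, L) = 159*(270 + N) = 42930 + 159*N)
374852/y(-261, -580) + w(364, -330)/25457 = 374852/(-282/7) + (42930 + 159*364)/25457 = 374852*(-7/282) + (42930 + 57876)*(1/25457) = -1311982/141 + 100806*(1/25457) = -1311982/141 + 100806/25457 = -33384912128/3589437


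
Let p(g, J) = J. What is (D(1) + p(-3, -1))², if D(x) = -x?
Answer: 4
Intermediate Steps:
(D(1) + p(-3, -1))² = (-1*1 - 1)² = (-1 - 1)² = (-2)² = 4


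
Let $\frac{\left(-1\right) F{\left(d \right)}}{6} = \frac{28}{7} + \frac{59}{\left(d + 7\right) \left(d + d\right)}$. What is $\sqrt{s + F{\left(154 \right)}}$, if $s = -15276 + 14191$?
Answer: $\frac{i \sqrt{13913341838}}{3542} \approx 33.302 i$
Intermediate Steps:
$s = -1085$
$F{\left(d \right)} = -24 - \frac{177}{d \left(7 + d\right)}$ ($F{\left(d \right)} = - 6 \left(\frac{28}{7} + \frac{59}{\left(d + 7\right) \left(d + d\right)}\right) = - 6 \left(28 \cdot \frac{1}{7} + \frac{59}{\left(7 + d\right) 2 d}\right) = - 6 \left(4 + \frac{59}{2 d \left(7 + d\right)}\right) = -24 - \frac{177}{d \left(7 + d\right)}$)
$\sqrt{s + F{\left(154 \right)}} = \sqrt{-1085 + \frac{3 \left(-59 - 8624 - 8 \cdot 154^{2}\right)}{154 \left(7 + 154\right)}} = \sqrt{-1085 + 3 \cdot \frac{1}{154} \cdot \frac{1}{161} \left(-59 - 8624 - 189728\right)} = \sqrt{-1085 + 3 \cdot \frac{1}{154} \cdot \frac{1}{161} \left(-198411\right)} = \sqrt{-1085 - \frac{595233}{24794}} = \sqrt{- \frac{27496723}{24794}} = \frac{i \sqrt{13913341838}}{3542}$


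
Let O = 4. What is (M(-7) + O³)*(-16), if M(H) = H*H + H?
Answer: -1696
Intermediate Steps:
M(H) = H + H² (M(H) = H² + H = H + H²)
(M(-7) + O³)*(-16) = (-7*(1 - 7) + 4³)*(-16) = (-7*(-6) + 64)*(-16) = (42 + 64)*(-16) = 106*(-16) = -1696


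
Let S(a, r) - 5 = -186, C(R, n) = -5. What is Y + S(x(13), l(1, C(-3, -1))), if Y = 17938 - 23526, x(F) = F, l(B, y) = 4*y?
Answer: -5769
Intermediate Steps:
S(a, r) = -181 (S(a, r) = 5 - 186 = -181)
Y = -5588
Y + S(x(13), l(1, C(-3, -1))) = -5588 - 181 = -5769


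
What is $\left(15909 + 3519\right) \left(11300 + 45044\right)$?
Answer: $1094651232$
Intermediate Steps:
$\left(15909 + 3519\right) \left(11300 + 45044\right) = 19428 \cdot 56344 = 1094651232$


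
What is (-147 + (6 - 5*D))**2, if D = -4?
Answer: 14641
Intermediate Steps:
(-147 + (6 - 5*D))**2 = (-147 + (6 - 5*(-4)))**2 = (-147 + (6 + 20))**2 = (-147 + 26)**2 = (-121)**2 = 14641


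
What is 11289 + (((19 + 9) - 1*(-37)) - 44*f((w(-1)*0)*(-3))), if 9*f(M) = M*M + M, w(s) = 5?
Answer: 11354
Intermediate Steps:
f(M) = M/9 + M**2/9 (f(M) = (M*M + M)/9 = (M**2 + M)/9 = (M + M**2)/9 = M/9 + M**2/9)
11289 + (((19 + 9) - 1*(-37)) - 44*f((w(-1)*0)*(-3))) = 11289 + (((19 + 9) - 1*(-37)) - 44*(5*0)*(-3)*(1 + (5*0)*(-3))/9) = 11289 + ((28 + 37) - 44*0*(-3)*(1 + 0*(-3))/9) = 11289 + (65 - 44*0*(1 + 0)/9) = 11289 + (65 - 44*0/9) = 11289 + (65 - 44*0) = 11289 + (65 + 0) = 11289 + 65 = 11354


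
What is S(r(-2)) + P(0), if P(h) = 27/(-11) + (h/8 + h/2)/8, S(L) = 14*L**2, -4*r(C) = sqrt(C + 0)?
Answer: -185/44 ≈ -4.2045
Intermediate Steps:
r(C) = -sqrt(C)/4 (r(C) = -sqrt(C + 0)/4 = -sqrt(C)/4)
P(h) = -27/11 + 5*h/64 (P(h) = 27*(-1/11) + (h*(1/8) + h*(1/2))*(1/8) = -27/11 + (h/8 + h/2)*(1/8) = -27/11 + (5*h/8)*(1/8) = -27/11 + 5*h/64)
S(r(-2)) + P(0) = 14*(-I*sqrt(2)/4)**2 + (-27/11 + (5/64)*0) = 14*(-I*sqrt(2)/4)**2 + (-27/11 + 0) = 14*(-I*sqrt(2)/4)**2 - 27/11 = 14*(-1/8) - 27/11 = -7/4 - 27/11 = -185/44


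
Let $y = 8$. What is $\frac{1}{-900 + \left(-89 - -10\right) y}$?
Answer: $- \frac{1}{1532} \approx -0.00065274$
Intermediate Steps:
$\frac{1}{-900 + \left(-89 - -10\right) y} = \frac{1}{-900 + \left(-89 - -10\right) 8} = \frac{1}{-900 + \left(-89 + 10\right) 8} = \frac{1}{-900 - 632} = \frac{1}{-1532} = - \frac{1}{1532}$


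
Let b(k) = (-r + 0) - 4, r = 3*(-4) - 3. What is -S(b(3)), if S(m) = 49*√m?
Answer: -49*√11 ≈ -162.51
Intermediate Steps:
r = -15 (r = -12 - 3 = -15)
b(k) = 11 (b(k) = (-1*(-15) + 0) - 4 = (15 + 0) - 4 = 15 - 4 = 11)
-S(b(3)) = -49*√11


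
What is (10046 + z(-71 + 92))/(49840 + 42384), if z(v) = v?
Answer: 10067/92224 ≈ 0.10916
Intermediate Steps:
(10046 + z(-71 + 92))/(49840 + 42384) = (10046 + (-71 + 92))/(49840 + 42384) = (10046 + 21)/92224 = 10067*(1/92224) = 10067/92224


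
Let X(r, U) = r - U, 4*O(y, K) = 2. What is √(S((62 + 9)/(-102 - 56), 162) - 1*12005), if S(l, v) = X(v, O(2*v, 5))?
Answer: I*√47374/2 ≈ 108.83*I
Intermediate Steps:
O(y, K) = ½ (O(y, K) = (¼)*2 = ½)
S(l, v) = -½ + v (S(l, v) = v - 1*½ = v - ½ = -½ + v)
√(S((62 + 9)/(-102 - 56), 162) - 1*12005) = √((-½ + 162) - 1*12005) = √(323/2 - 12005) = √(-23687/2) = I*√47374/2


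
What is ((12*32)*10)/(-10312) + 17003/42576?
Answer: 1480387/54880464 ≈ 0.026975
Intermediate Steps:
((12*32)*10)/(-10312) + 17003/42576 = (384*10)*(-1/10312) + 17003*(1/42576) = 3840*(-1/10312) + 17003/42576 = -480/1289 + 17003/42576 = 1480387/54880464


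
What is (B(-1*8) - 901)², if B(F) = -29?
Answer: 864900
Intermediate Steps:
(B(-1*8) - 901)² = (-29 - 901)² = (-930)² = 864900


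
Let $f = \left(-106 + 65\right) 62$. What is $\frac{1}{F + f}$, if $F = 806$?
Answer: $- \frac{1}{1736} \approx -0.00057604$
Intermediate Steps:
$f = -2542$ ($f = \left(-41\right) 62 = -2542$)
$\frac{1}{F + f} = \frac{1}{806 - 2542} = \frac{1}{-1736} = - \frac{1}{1736}$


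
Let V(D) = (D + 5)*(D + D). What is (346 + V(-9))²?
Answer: 174724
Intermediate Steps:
V(D) = 2*D*(5 + D) (V(D) = (5 + D)*(2*D) = 2*D*(5 + D))
(346 + V(-9))² = (346 + 2*(-9)*(5 - 9))² = (346 + 2*(-9)*(-4))² = (346 + 72)² = 418² = 174724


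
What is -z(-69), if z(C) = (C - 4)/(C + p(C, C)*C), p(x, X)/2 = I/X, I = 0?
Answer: -73/69 ≈ -1.0580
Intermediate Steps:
p(x, X) = 0 (p(x, X) = 2*(0/X) = 2*0 = 0)
z(C) = (-4 + C)/C (z(C) = (C - 4)/(C + 0*C) = (-4 + C)/(C + 0) = (-4 + C)/C)
-z(-69) = -(-4 - 69)/(-69) = -(-1)*(-73)/69 = -1*73/69 = -73/69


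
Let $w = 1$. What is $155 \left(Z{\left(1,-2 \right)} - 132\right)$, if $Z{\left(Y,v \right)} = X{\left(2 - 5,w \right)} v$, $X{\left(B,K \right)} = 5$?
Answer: $-22010$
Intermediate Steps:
$Z{\left(Y,v \right)} = 5 v$
$155 \left(Z{\left(1,-2 \right)} - 132\right) = 155 \left(5 \left(-2\right) - 132\right) = 155 \left(-10 - 132\right) = 155 \left(-142\right) = -22010$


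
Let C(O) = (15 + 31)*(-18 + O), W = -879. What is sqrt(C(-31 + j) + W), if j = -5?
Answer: I*sqrt(3363) ≈ 57.991*I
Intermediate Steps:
C(O) = -828 + 46*O (C(O) = 46*(-18 + O) = -828 + 46*O)
sqrt(C(-31 + j) + W) = sqrt((-828 + 46*(-31 - 5)) - 879) = sqrt((-828 + 46*(-36)) - 879) = sqrt((-828 - 1656) - 879) = sqrt(-2484 - 879) = sqrt(-3363) = I*sqrt(3363)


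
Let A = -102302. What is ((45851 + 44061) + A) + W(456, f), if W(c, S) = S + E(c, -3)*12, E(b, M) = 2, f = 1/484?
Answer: -5985143/484 ≈ -12366.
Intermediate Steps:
f = 1/484 ≈ 0.0020661
W(c, S) = 24 + S (W(c, S) = S + 2*12 = S + 24 = 24 + S)
((45851 + 44061) + A) + W(456, f) = ((45851 + 44061) - 102302) + (24 + 1/484) = (89912 - 102302) + 11617/484 = -12390 + 11617/484 = -5985143/484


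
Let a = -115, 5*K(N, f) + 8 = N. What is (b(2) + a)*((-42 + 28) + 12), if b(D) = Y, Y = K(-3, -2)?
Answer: 1172/5 ≈ 234.40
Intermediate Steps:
K(N, f) = -8/5 + N/5
Y = -11/5 (Y = -8/5 + (⅕)*(-3) = -8/5 - ⅗ = -11/5 ≈ -2.2000)
b(D) = -11/5
(b(2) + a)*((-42 + 28) + 12) = (-11/5 - 115)*((-42 + 28) + 12) = -586*(-14 + 12)/5 = -586/5*(-2) = 1172/5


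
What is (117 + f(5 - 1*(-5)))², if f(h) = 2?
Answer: 14161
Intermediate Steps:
(117 + f(5 - 1*(-5)))² = (117 + 2)² = 119² = 14161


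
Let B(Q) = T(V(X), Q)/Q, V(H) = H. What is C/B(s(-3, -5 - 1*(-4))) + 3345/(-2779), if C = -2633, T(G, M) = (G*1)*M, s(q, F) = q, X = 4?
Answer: -7330487/11116 ≈ -659.45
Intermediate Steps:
T(G, M) = G*M
B(Q) = 4 (B(Q) = (4*Q)/Q = 4)
C/B(s(-3, -5 - 1*(-4))) + 3345/(-2779) = -2633/4 + 3345/(-2779) = -2633*1/4 + 3345*(-1/2779) = -2633/4 - 3345/2779 = -7330487/11116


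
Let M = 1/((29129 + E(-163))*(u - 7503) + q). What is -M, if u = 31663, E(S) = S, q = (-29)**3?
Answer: -1/699794171 ≈ -1.4290e-9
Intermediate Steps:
q = -24389
M = 1/699794171 (M = 1/((29129 - 163)*(31663 - 7503) - 24389) = 1/(28966*24160 - 24389) = 1/(699818560 - 24389) = 1/699794171 ≈ 1.4290e-9)
-M = -1*1/699794171 = -1/699794171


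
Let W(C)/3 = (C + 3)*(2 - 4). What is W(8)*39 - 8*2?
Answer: -2590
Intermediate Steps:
W(C) = -18 - 6*C (W(C) = 3*((C + 3)*(2 - 4)) = 3*((3 + C)*(-2)) = 3*(-6 - 2*C) = -18 - 6*C)
W(8)*39 - 8*2 = (-18 - 6*8)*39 - 8*2 = (-18 - 48)*39 - 16 = -66*39 - 16 = -2574 - 16 = -2590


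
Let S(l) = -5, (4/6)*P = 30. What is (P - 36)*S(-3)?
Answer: -45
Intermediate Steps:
P = 45 (P = (3/2)*30 = 45)
(P - 36)*S(-3) = (45 - 36)*(-5) = 9*(-5) = -45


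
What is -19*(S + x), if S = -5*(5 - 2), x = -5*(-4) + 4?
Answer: -171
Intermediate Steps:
x = 24 (x = 20 + 4 = 24)
S = -15 (S = -5*3 = -15)
-19*(S + x) = -19*(-15 + 24) = -19*9 = -171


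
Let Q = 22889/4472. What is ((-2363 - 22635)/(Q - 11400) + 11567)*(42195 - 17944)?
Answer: 14296981771077843/50957911 ≈ 2.8056e+8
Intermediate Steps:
Q = 22889/4472 (Q = 22889*(1/4472) = 22889/4472 ≈ 5.1183)
((-2363 - 22635)/(Q - 11400) + 11567)*(42195 - 17944) = ((-2363 - 22635)/(22889/4472 - 11400) + 11567)*(42195 - 17944) = (-24998/(-50957911/4472) + 11567)*24251 = (-24998*(-4472/50957911) + 11567)*24251 = (111791056/50957911 + 11567)*24251 = (589541947593/50957911)*24251 = 14296981771077843/50957911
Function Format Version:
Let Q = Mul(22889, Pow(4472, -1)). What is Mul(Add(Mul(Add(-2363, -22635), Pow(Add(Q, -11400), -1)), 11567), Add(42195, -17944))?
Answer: Rational(14296981771077843, 50957911) ≈ 2.8056e+8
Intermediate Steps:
Q = Rational(22889, 4472) (Q = Mul(22889, Rational(1, 4472)) = Rational(22889, 4472) ≈ 5.1183)
Mul(Add(Mul(Add(-2363, -22635), Pow(Add(Q, -11400), -1)), 11567), Add(42195, -17944)) = Mul(Add(Mul(Add(-2363, -22635), Pow(Add(Rational(22889, 4472), -11400), -1)), 11567), Add(42195, -17944)) = Mul(Add(Mul(-24998, Pow(Rational(-50957911, 4472), -1)), 11567), 24251) = Mul(Add(Mul(-24998, Rational(-4472, 50957911)), 11567), 24251) = Mul(Add(Rational(111791056, 50957911), 11567), 24251) = Mul(Rational(589541947593, 50957911), 24251) = Rational(14296981771077843, 50957911)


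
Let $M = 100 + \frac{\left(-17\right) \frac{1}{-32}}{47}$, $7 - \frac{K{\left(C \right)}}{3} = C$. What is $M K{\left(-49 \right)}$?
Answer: $\frac{3158757}{188} \approx 16802.0$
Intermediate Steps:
$K{\left(C \right)} = 21 - 3 C$
$M = \frac{150417}{1504}$ ($M = 100 + \left(-17\right) \left(- \frac{1}{32}\right) \frac{1}{47} = 100 + \frac{17}{32} \cdot \frac{1}{47} = 100 + \frac{17}{1504} = \frac{150417}{1504} \approx 100.01$)
$M K{\left(-49 \right)} = \frac{150417 \left(21 - -147\right)}{1504} = \frac{150417 \left(21 + 147\right)}{1504} = \frac{150417}{1504} \cdot 168 = \frac{3158757}{188}$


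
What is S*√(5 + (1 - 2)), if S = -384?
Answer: -768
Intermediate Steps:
S*√(5 + (1 - 2)) = -384*√(5 + (1 - 2)) = -384*√(5 - 1) = -384*√4 = -384*2 = -768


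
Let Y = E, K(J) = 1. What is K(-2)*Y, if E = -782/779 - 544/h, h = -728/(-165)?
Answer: -8811542/70889 ≈ -124.30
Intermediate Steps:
h = 728/165 (h = -728*(-1/165) = 728/165 ≈ 4.4121)
E = -8811542/70889 (E = -782/779 - 544/728/165 = -782*1/779 - 544*165/728 = -782/779 - 11220/91 = -8811542/70889 ≈ -124.30)
Y = -8811542/70889 ≈ -124.30
K(-2)*Y = 1*(-8811542/70889) = -8811542/70889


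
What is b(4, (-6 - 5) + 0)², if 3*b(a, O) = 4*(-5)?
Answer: 400/9 ≈ 44.444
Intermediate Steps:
b(a, O) = -20/3 (b(a, O) = (4*(-5))/3 = (⅓)*(-20) = -20/3)
b(4, (-6 - 5) + 0)² = (-20/3)² = 400/9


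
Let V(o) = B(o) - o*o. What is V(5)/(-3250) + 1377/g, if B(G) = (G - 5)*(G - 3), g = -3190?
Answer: -8791/20735 ≈ -0.42397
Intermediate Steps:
B(G) = (-5 + G)*(-3 + G)
V(o) = 15 - 8*o (V(o) = (15 + o² - 8*o) - o*o = (15 + o² - 8*o) - o² = 15 - 8*o)
V(5)/(-3250) + 1377/g = (15 - 8*5)/(-3250) + 1377/(-3190) = (15 - 40)*(-1/3250) + 1377*(-1/3190) = -25*(-1/3250) - 1377/3190 = 1/130 - 1377/3190 = -8791/20735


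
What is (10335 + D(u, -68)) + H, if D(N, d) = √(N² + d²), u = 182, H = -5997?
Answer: 4338 + 2*√9437 ≈ 4532.3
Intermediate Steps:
(10335 + D(u, -68)) + H = (10335 + √(182² + (-68)²)) - 5997 = (10335 + √(33124 + 4624)) - 5997 = (10335 + √37748) - 5997 = (10335 + 2*√9437) - 5997 = 4338 + 2*√9437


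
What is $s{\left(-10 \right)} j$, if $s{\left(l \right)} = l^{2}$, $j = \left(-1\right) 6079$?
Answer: $-607900$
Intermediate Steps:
$j = -6079$
$s{\left(-10 \right)} j = \left(-10\right)^{2} \left(-6079\right) = 100 \left(-6079\right) = -607900$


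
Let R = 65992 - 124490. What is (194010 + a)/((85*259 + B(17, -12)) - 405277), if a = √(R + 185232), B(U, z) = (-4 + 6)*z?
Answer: -32335/63881 - √126734/383286 ≈ -0.50710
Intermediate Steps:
R = -58498
B(U, z) = 2*z
a = √126734 (a = √(-58498 + 185232) = √126734 ≈ 356.00)
(194010 + a)/((85*259 + B(17, -12)) - 405277) = (194010 + √126734)/((85*259 + 2*(-12)) - 405277) = (194010 + √126734)/((22015 - 24) - 405277) = (194010 + √126734)/(21991 - 405277) = (194010 + √126734)/(-383286) = (194010 + √126734)*(-1/383286) = -32335/63881 - √126734/383286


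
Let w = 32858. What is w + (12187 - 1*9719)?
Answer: 35326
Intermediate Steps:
w + (12187 - 1*9719) = 32858 + (12187 - 1*9719) = 32858 + (12187 - 9719) = 32858 + 2468 = 35326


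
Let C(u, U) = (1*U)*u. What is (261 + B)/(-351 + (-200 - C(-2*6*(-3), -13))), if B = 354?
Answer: -615/83 ≈ -7.4096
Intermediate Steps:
C(u, U) = U*u
(261 + B)/(-351 + (-200 - C(-2*6*(-3), -13))) = (261 + 354)/(-351 + (-200 - (-13)*-2*6*(-3))) = 615/(-351 + (-200 - (-13)*(-12*(-3)))) = 615/(-351 + (-200 - (-13)*36)) = 615/(-351 + (-200 - 1*(-468))) = 615/(-351 + (-200 + 468)) = 615/(-351 + 268) = 615/(-83) = 615*(-1/83) = -615/83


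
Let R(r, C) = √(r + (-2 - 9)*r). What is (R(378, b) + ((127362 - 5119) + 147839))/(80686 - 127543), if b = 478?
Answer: -270082/46857 - 2*I*√105/15619 ≈ -5.764 - 0.0013121*I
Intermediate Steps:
R(r, C) = √10*√(-r) (R(r, C) = √(r - 11*r) = √(-10*r) = √10*√(-r))
(R(378, b) + ((127362 - 5119) + 147839))/(80686 - 127543) = (√10*√(-1*378) + ((127362 - 5119) + 147839))/(80686 - 127543) = (√10*√(-378) + (122243 + 147839))/(-46857) = (√10*(3*I*√42) + 270082)*(-1/46857) = (6*I*√105 + 270082)*(-1/46857) = (270082 + 6*I*√105)*(-1/46857) = -270082/46857 - 2*I*√105/15619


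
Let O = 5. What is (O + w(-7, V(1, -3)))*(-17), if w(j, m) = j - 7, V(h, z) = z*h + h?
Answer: 153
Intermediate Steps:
V(h, z) = h + h*z (V(h, z) = h*z + h = h + h*z)
w(j, m) = -7 + j
(O + w(-7, V(1, -3)))*(-17) = (5 + (-7 - 7))*(-17) = (5 - 14)*(-17) = -9*(-17) = 153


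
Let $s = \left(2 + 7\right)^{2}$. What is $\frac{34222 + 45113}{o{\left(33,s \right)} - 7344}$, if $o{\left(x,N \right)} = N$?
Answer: $- \frac{8815}{807} \approx -10.923$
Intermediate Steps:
$s = 81$ ($s = 9^{2} = 81$)
$\frac{34222 + 45113}{o{\left(33,s \right)} - 7344} = \frac{34222 + 45113}{81 - 7344} = \frac{79335}{-7263} = 79335 \left(- \frac{1}{7263}\right) = - \frac{8815}{807}$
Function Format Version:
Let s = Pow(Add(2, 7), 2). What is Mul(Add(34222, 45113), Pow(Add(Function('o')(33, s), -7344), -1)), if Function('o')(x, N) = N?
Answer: Rational(-8815, 807) ≈ -10.923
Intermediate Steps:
s = 81 (s = Pow(9, 2) = 81)
Mul(Add(34222, 45113), Pow(Add(Function('o')(33, s), -7344), -1)) = Mul(Add(34222, 45113), Pow(Add(81, -7344), -1)) = Mul(79335, Pow(-7263, -1)) = Mul(79335, Rational(-1, 7263)) = Rational(-8815, 807)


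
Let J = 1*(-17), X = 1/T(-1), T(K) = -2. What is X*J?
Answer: 17/2 ≈ 8.5000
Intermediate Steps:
X = -½ (X = 1/(-2) = -½ ≈ -0.50000)
J = -17
X*J = -½*(-17) = 17/2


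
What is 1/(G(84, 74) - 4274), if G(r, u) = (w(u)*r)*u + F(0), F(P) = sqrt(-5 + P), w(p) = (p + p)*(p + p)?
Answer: 27230198/3707418415596021 - I*sqrt(5)/18537092077980105 ≈ 7.3448e-9 - 1.2063e-16*I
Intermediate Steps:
w(p) = 4*p**2 (w(p) = (2*p)*(2*p) = 4*p**2)
G(r, u) = I*sqrt(5) + 4*r*u**3 (G(r, u) = ((4*u**2)*r)*u + sqrt(-5 + 0) = (4*r*u**2)*u + sqrt(-5) = 4*r*u**3 + I*sqrt(5) = I*sqrt(5) + 4*r*u**3)
1/(G(84, 74) - 4274) = 1/((I*sqrt(5) + 4*84*74**3) - 4274) = 1/((I*sqrt(5) + 4*84*405224) - 4274) = 1/((I*sqrt(5) + 136155264) - 4274) = 1/((136155264 + I*sqrt(5)) - 4274) = 1/(136150990 + I*sqrt(5))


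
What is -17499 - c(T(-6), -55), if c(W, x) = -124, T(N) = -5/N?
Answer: -17375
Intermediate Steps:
-17499 - c(T(-6), -55) = -17499 - 1*(-124) = -17499 + 124 = -17375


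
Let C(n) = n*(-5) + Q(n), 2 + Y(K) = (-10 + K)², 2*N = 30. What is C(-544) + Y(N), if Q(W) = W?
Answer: 2199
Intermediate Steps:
N = 15 (N = (½)*30 = 15)
Y(K) = -2 + (-10 + K)²
C(n) = -4*n (C(n) = n*(-5) + n = -5*n + n = -4*n)
C(-544) + Y(N) = -4*(-544) + (-2 + (-10 + 15)²) = 2176 + (-2 + 5²) = 2176 + (-2 + 25) = 2176 + 23 = 2199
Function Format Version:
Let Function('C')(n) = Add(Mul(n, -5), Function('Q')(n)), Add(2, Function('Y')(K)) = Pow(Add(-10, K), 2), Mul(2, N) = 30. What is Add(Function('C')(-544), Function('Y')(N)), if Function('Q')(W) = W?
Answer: 2199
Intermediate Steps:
N = 15 (N = Mul(Rational(1, 2), 30) = 15)
Function('Y')(K) = Add(-2, Pow(Add(-10, K), 2))
Function('C')(n) = Mul(-4, n) (Function('C')(n) = Add(Mul(n, -5), n) = Add(Mul(-5, n), n) = Mul(-4, n))
Add(Function('C')(-544), Function('Y')(N)) = Add(Mul(-4, -544), Add(-2, Pow(Add(-10, 15), 2))) = Add(2176, Add(-2, Pow(5, 2))) = Add(2176, Add(-2, 25)) = Add(2176, 23) = 2199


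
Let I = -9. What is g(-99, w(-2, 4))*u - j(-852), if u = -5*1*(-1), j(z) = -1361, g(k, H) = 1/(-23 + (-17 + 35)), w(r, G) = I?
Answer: 1360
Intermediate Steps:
w(r, G) = -9
g(k, H) = -⅕ (g(k, H) = 1/(-23 + 18) = 1/(-5) = -⅕)
u = 5 (u = -5*(-1) = 5)
g(-99, w(-2, 4))*u - j(-852) = -⅕*5 - 1*(-1361) = -1 + 1361 = 1360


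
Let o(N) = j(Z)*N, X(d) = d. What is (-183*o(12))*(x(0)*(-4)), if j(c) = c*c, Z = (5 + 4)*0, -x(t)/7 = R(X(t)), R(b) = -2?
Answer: 0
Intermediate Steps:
x(t) = 14 (x(t) = -7*(-2) = 14)
Z = 0 (Z = 9*0 = 0)
j(c) = c**2
o(N) = 0 (o(N) = 0**2*N = 0*N = 0)
(-183*o(12))*(x(0)*(-4)) = (-183*0)*(14*(-4)) = 0*(-56) = 0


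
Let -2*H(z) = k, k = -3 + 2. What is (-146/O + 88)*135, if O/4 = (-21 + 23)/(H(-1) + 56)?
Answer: -1018575/8 ≈ -1.2732e+5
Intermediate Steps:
k = -1
H(z) = ½ (H(z) = -½*(-1) = ½)
O = 16/113 (O = 4*((-21 + 23)/(½ + 56)) = 4*(2/(113/2)) = 4*(2*(2/113)) = 4*(4/113) = 16/113 ≈ 0.14159)
(-146/O + 88)*135 = (-146/16/113 + 88)*135 = (-146*113/16 + 88)*135 = (-8249/8 + 88)*135 = -7545/8*135 = -1018575/8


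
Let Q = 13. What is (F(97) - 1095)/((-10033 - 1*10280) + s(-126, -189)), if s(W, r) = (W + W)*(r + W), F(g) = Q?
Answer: -1082/59067 ≈ -0.018318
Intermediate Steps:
F(g) = 13
s(W, r) = 2*W*(W + r) (s(W, r) = (2*W)*(W + r) = 2*W*(W + r))
(F(97) - 1095)/((-10033 - 1*10280) + s(-126, -189)) = (13 - 1095)/((-10033 - 1*10280) + 2*(-126)*(-126 - 189)) = -1082/((-10033 - 10280) + 2*(-126)*(-315)) = -1082/(-20313 + 79380) = -1082/59067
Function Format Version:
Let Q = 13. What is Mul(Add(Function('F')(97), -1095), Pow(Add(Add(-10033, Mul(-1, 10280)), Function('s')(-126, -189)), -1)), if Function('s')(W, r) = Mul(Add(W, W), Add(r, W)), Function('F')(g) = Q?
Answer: Rational(-1082, 59067) ≈ -0.018318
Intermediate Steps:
Function('F')(g) = 13
Function('s')(W, r) = Mul(2, W, Add(W, r)) (Function('s')(W, r) = Mul(Mul(2, W), Add(W, r)) = Mul(2, W, Add(W, r)))
Mul(Add(Function('F')(97), -1095), Pow(Add(Add(-10033, Mul(-1, 10280)), Function('s')(-126, -189)), -1)) = Mul(Add(13, -1095), Pow(Add(Add(-10033, Mul(-1, 10280)), Mul(2, -126, Add(-126, -189))), -1)) = Mul(-1082, Pow(Add(Add(-10033, -10280), Mul(2, -126, -315)), -1)) = Mul(-1082, Pow(Add(-20313, 79380), -1)) = Mul(-1082, Pow(59067, -1)) = Mul(-1082, Rational(1, 59067)) = Rational(-1082, 59067)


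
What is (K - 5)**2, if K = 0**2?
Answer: 25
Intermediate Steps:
K = 0
(K - 5)**2 = (0 - 5)**2 = (-5)**2 = 25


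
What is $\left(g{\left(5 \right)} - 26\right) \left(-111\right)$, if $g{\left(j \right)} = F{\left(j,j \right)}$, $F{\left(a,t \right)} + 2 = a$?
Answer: $2553$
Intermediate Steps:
$F{\left(a,t \right)} = -2 + a$
$g{\left(j \right)} = -2 + j$
$\left(g{\left(5 \right)} - 26\right) \left(-111\right) = \left(\left(-2 + 5\right) - 26\right) \left(-111\right) = \left(3 - 26\right) \left(-111\right) = \left(-23\right) \left(-111\right) = 2553$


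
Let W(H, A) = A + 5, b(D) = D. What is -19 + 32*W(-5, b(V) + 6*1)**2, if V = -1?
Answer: 3181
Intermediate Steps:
W(H, A) = 5 + A
-19 + 32*W(-5, b(V) + 6*1)**2 = -19 + 32*(5 + (-1 + 6*1))**2 = -19 + 32*(5 + (-1 + 6))**2 = -19 + 32*(5 + 5)**2 = -19 + 32*10**2 = -19 + 32*100 = -19 + 3200 = 3181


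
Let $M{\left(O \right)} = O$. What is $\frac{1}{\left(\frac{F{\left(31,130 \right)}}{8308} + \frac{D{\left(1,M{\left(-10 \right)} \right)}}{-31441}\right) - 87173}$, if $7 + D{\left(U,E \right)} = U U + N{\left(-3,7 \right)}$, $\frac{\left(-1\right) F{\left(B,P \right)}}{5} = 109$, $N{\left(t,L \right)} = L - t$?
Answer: $- \frac{261211828}{22770635850821} \approx -1.1471 \cdot 10^{-5}$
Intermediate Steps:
$F{\left(B,P \right)} = -545$ ($F{\left(B,P \right)} = \left(-5\right) 109 = -545$)
$D{\left(U,E \right)} = 3 + U^{2}$ ($D{\left(U,E \right)} = -7 + \left(U U + \left(7 - -3\right)\right) = -7 + \left(U^{2} + \left(7 + 3\right)\right) = -7 + \left(U^{2} + 10\right) = -7 + \left(10 + U^{2}\right) = 3 + U^{2}$)
$\frac{1}{\left(\frac{F{\left(31,130 \right)}}{8308} + \frac{D{\left(1,M{\left(-10 \right)} \right)}}{-31441}\right) - 87173} = \frac{1}{\left(- \frac{545}{8308} + \frac{3 + 1^{2}}{-31441}\right) - 87173} = \frac{1}{\left(\left(-545\right) \frac{1}{8308} + \left(3 + 1\right) \left(- \frac{1}{31441}\right)\right) - 87173} = \frac{1}{\left(- \frac{545}{8308} + 4 \left(- \frac{1}{31441}\right)\right) - 87173} = \frac{1}{\left(- \frac{545}{8308} - \frac{4}{31441}\right) - 87173} = \frac{1}{- \frac{17168577}{261211828} - 87173} = \frac{1}{- \frac{22770635850821}{261211828}} = - \frac{261211828}{22770635850821}$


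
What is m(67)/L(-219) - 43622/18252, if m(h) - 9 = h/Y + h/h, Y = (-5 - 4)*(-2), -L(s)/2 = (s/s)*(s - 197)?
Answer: -1386271/584064 ≈ -2.3735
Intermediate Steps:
L(s) = 394 - 2*s (L(s) = -2*s/s*(s - 197) = -2*(-197 + s) = 394 - 2*s)
Y = 18 (Y = -9*(-2) = 18)
m(h) = 10 + h/18 (m(h) = 9 + (h/18 + h/h) = 9 + (h*(1/18) + 1) = 9 + (h/18 + 1) = 9 + (1 + h/18) = 10 + h/18)
m(67)/L(-219) - 43622/18252 = (10 + (1/18)*67)/(394 - 2*(-219)) - 43622/18252 = (10 + 67/18)/(394 + 438) - 43622*1/18252 = (247/18)/832 - 21811/9126 = (247/18)*(1/832) - 21811/9126 = 19/1152 - 21811/9126 = -1386271/584064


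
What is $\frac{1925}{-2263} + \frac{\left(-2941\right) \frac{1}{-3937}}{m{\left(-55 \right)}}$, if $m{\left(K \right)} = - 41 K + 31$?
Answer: $- \frac{558655157}{656998686} \approx -0.85031$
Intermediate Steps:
$m{\left(K \right)} = 31 - 41 K$
$\frac{1925}{-2263} + \frac{\left(-2941\right) \frac{1}{-3937}}{m{\left(-55 \right)}} = \frac{1925}{-2263} + \frac{\left(-2941\right) \frac{1}{-3937}}{31 - -2255} = 1925 \left(- \frac{1}{2263}\right) + \frac{\left(-2941\right) \left(- \frac{1}{3937}\right)}{31 + 2255} = - \frac{1925}{2263} + \frac{2941}{3937 \cdot 2286} = - \frac{1925}{2263} + \frac{2941}{3937} \cdot \frac{1}{2286} = - \frac{1925}{2263} + \frac{2941}{8999982} = - \frac{558655157}{656998686}$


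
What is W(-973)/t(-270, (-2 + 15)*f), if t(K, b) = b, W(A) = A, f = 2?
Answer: -973/26 ≈ -37.423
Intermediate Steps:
W(-973)/t(-270, (-2 + 15)*f) = -973*1/(2*(-2 + 15)) = -973/(13*2) = -973/26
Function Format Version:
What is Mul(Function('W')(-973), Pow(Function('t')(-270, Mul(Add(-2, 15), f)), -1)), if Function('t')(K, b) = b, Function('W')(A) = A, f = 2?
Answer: Rational(-973, 26) ≈ -37.423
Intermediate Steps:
Mul(Function('W')(-973), Pow(Function('t')(-270, Mul(Add(-2, 15), f)), -1)) = Mul(-973, Pow(Mul(Add(-2, 15), 2), -1)) = Mul(-973, Pow(Mul(13, 2), -1)) = Mul(-973, Pow(26, -1)) = Mul(-973, Rational(1, 26)) = Rational(-973, 26)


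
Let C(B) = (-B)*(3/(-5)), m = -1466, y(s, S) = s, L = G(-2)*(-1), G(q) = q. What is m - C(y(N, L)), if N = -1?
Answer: -7327/5 ≈ -1465.4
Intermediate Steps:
L = 2 (L = -2*(-1) = 2)
C(B) = 3*B/5 (C(B) = (-B)*(3*(-1/5)) = -B*(-3/5) = 3*B/5)
m - C(y(N, L)) = -1466 - 3*(-1)/5 = -1466 - 1*(-3/5) = -1466 + 3/5 = -7327/5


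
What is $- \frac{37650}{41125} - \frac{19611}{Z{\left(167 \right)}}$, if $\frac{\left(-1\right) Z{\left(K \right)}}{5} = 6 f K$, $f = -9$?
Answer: $- \frac{2225903}{1648290} \approx -1.3504$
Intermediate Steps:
$Z{\left(K \right)} = 270 K$ ($Z{\left(K \right)} = - 5 \cdot 6 \left(-9\right) K = - 5 \left(- 54 K\right) = 270 K$)
$- \frac{37650}{41125} - \frac{19611}{Z{\left(167 \right)}} = - \frac{37650}{41125} - \frac{19611}{270 \cdot 167} = \left(-37650\right) \frac{1}{41125} - \frac{19611}{45090} = - \frac{1506}{1645} - \frac{2179}{5010} = - \frac{2225903}{1648290}$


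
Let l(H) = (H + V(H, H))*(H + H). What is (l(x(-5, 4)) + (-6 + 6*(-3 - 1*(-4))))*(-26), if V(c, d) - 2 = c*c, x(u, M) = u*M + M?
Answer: 201344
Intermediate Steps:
x(u, M) = M + M*u (x(u, M) = M*u + M = M + M*u)
V(c, d) = 2 + c**2 (V(c, d) = 2 + c*c = 2 + c**2)
l(H) = 2*H*(2 + H + H**2) (l(H) = (H + (2 + H**2))*(H + H) = (2 + H + H**2)*(2*H) = 2*H*(2 + H + H**2))
(l(x(-5, 4)) + (-6 + 6*(-3 - 1*(-4))))*(-26) = (2*(4*(1 - 5))*(2 + 4*(1 - 5) + (4*(1 - 5))**2) + (-6 + 6*(-3 - 1*(-4))))*(-26) = (2*(4*(-4))*(2 + 4*(-4) + (4*(-4))**2) + (-6 + 6*(-3 + 4)))*(-26) = (2*(-16)*(2 - 16 + (-16)**2) + (-6 + 6*1))*(-26) = (2*(-16)*(2 - 16 + 256) + (-6 + 6))*(-26) = (2*(-16)*242 + 0)*(-26) = (-7744 + 0)*(-26) = -7744*(-26) = 201344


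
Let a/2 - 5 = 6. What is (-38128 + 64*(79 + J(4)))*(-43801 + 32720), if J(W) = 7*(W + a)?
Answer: 237399344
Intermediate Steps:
a = 22 (a = 10 + 2*6 = 10 + 12 = 22)
J(W) = 154 + 7*W (J(W) = 7*(W + 22) = 7*(22 + W) = 154 + 7*W)
(-38128 + 64*(79 + J(4)))*(-43801 + 32720) = (-38128 + 64*(79 + (154 + 7*4)))*(-43801 + 32720) = (-38128 + 64*(79 + (154 + 28)))*(-11081) = (-38128 + 64*(79 + 182))*(-11081) = (-38128 + 64*261)*(-11081) = (-38128 + 16704)*(-11081) = -21424*(-11081) = 237399344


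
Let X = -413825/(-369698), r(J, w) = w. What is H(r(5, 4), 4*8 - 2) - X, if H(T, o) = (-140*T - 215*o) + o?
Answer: -2580905865/369698 ≈ -6981.1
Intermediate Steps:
X = 413825/369698 (X = -413825*(-1/369698) = 413825/369698 ≈ 1.1194)
H(T, o) = -214*o - 140*T (H(T, o) = (-215*o - 140*T) + o = -214*o - 140*T)
H(r(5, 4), 4*8 - 2) - X = (-214*(4*8 - 2) - 140*4) - 1*413825/369698 = (-214*(32 - 2) - 560) - 413825/369698 = (-214*30 - 560) - 413825/369698 = (-6420 - 560) - 413825/369698 = -6980 - 413825/369698 = -2580905865/369698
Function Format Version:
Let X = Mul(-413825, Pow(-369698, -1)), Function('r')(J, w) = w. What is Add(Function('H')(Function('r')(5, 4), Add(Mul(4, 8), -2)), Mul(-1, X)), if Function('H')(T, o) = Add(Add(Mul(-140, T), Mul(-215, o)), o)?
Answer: Rational(-2580905865, 369698) ≈ -6981.1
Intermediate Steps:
X = Rational(413825, 369698) (X = Mul(-413825, Rational(-1, 369698)) = Rational(413825, 369698) ≈ 1.1194)
Function('H')(T, o) = Add(Mul(-214, o), Mul(-140, T)) (Function('H')(T, o) = Add(Add(Mul(-215, o), Mul(-140, T)), o) = Add(Mul(-214, o), Mul(-140, T)))
Add(Function('H')(Function('r')(5, 4), Add(Mul(4, 8), -2)), Mul(-1, X)) = Add(Add(Mul(-214, Add(Mul(4, 8), -2)), Mul(-140, 4)), Mul(-1, Rational(413825, 369698))) = Add(Add(Mul(-214, Add(32, -2)), -560), Rational(-413825, 369698)) = Add(Add(Mul(-214, 30), -560), Rational(-413825, 369698)) = Add(Add(-6420, -560), Rational(-413825, 369698)) = Add(-6980, Rational(-413825, 369698)) = Rational(-2580905865, 369698)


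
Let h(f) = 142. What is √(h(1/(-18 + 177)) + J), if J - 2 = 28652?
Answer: 2*√7199 ≈ 169.69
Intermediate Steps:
J = 28654 (J = 2 + 28652 = 28654)
√(h(1/(-18 + 177)) + J) = √(142 + 28654) = √28796 = 2*√7199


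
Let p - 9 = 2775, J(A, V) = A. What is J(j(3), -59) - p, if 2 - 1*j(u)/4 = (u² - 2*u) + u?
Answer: -2800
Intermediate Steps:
j(u) = 8 - 4*u² + 4*u (j(u) = 8 - 4*((u² - 2*u) + u) = 8 - 4*(u² - u) = 8 + (-4*u² + 4*u) = 8 - 4*u² + 4*u)
p = 2784 (p = 9 + 2775 = 2784)
J(j(3), -59) - p = (8 - 4*3² + 4*3) - 1*2784 = (8 - 4*9 + 12) - 2784 = (8 - 36 + 12) - 2784 = -16 - 2784 = -2800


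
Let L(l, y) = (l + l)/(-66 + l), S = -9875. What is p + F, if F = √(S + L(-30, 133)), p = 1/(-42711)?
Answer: -1/42711 + I*√157990/4 ≈ -2.3413e-5 + 99.37*I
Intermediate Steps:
L(l, y) = 2*l/(-66 + l) (L(l, y) = (2*l)/(-66 + l) = 2*l/(-66 + l))
p = -1/42711 ≈ -2.3413e-5
F = I*√157990/4 (F = √(-9875 + 2*(-30)/(-66 - 30)) = √(-9875 + 2*(-30)/(-96)) = √(-9875 + 2*(-30)*(-1/96)) = √(-9875 + 5/8) = √(-78995/8) = I*√157990/4 ≈ 99.37*I)
p + F = -1/42711 + I*√157990/4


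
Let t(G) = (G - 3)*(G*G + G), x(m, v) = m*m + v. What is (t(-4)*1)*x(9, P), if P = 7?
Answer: -7392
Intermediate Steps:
x(m, v) = v + m² (x(m, v) = m² + v = v + m²)
t(G) = (-3 + G)*(G + G²) (t(G) = (-3 + G)*(G² + G) = (-3 + G)*(G + G²))
(t(-4)*1)*x(9, P) = (-4*(-3 + (-4)² - 2*(-4))*1)*(7 + 9²) = (-4*(-3 + 16 + 8)*1)*(7 + 81) = (-4*21*1)*88 = -84*1*88 = -84*88 = -7392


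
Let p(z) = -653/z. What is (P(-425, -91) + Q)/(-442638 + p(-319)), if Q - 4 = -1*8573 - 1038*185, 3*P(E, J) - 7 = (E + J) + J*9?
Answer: 192396875/423602607 ≈ 0.45419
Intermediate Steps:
P(E, J) = 7/3 + E/3 + 10*J/3 (P(E, J) = 7/3 + ((E + J) + J*9)/3 = 7/3 + ((E + J) + 9*J)/3 = 7/3 + (E + 10*J)/3 = 7/3 + (E/3 + 10*J/3) = 7/3 + E/3 + 10*J/3)
Q = -200599 (Q = 4 + (-1*8573 - 1038*185) = 4 + (-8573 - 1*192030) = 4 + (-8573 - 192030) = 4 - 200603 = -200599)
(P(-425, -91) + Q)/(-442638 + p(-319)) = ((7/3 + (⅓)*(-425) + (10/3)*(-91)) - 200599)/(-442638 - 653/(-319)) = ((7/3 - 425/3 - 910/3) - 200599)/(-442638 - 653*(-1/319)) = (-1328/3 - 200599)/(-442638 + 653/319) = -603125/(3*(-141200869/319)) = -603125/3*(-319/141200869) = 192396875/423602607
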